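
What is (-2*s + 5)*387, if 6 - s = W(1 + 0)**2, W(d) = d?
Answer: -1935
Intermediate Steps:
s = 5 (s = 6 - (1 + 0)**2 = 6 - 1*1**2 = 6 - 1*1 = 6 - 1 = 5)
(-2*s + 5)*387 = (-2*5 + 5)*387 = (-10 + 5)*387 = -5*387 = -1935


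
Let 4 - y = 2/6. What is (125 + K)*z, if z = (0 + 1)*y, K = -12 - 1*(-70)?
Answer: 671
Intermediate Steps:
K = 58 (K = -12 + 70 = 58)
y = 11/3 (y = 4 - 2/6 = 4 - 1*1/3 = 4 - 1/3 = 11/3 ≈ 3.6667)
z = 11/3 (z = (0 + 1)*(11/3) = 1*(11/3) = 11/3 ≈ 3.6667)
(125 + K)*z = (125 + 58)*(11/3) = 183*(11/3) = 671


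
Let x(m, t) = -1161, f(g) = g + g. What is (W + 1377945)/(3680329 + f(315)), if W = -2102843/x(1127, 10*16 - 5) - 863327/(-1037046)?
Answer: 553747288713365/1477304313353118 ≈ 0.37484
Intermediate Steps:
f(g) = 2*g
W = 727249081475/401336802 (W = -2102843/(-1161) - 863327/(-1037046) = -2102843*(-1/1161) - 863327*(-1/1037046) = 2102843/1161 + 863327/1037046 = 727249081475/401336802 ≈ 1812.1)
(W + 1377945)/(3680329 + f(315)) = (727249081475/401336802 + 1377945)/(3680329 + 2*315) = 553747288713365/(401336802*(3680329 + 630)) = (553747288713365/401336802)/3680959 = (553747288713365/401336802)*(1/3680959) = 553747288713365/1477304313353118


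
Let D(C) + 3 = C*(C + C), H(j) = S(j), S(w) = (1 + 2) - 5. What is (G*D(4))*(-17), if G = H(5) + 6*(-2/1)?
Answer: 6902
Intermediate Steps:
S(w) = -2 (S(w) = 3 - 5 = -2)
H(j) = -2
G = -14 (G = -2 + 6*(-2/1) = -2 + 6*(-2*1) = -2 + 6*(-2) = -2 - 12 = -14)
D(C) = -3 + 2*C**2 (D(C) = -3 + C*(C + C) = -3 + C*(2*C) = -3 + 2*C**2)
(G*D(4))*(-17) = -14*(-3 + 2*4**2)*(-17) = -14*(-3 + 2*16)*(-17) = -14*(-3 + 32)*(-17) = -14*29*(-17) = -406*(-17) = 6902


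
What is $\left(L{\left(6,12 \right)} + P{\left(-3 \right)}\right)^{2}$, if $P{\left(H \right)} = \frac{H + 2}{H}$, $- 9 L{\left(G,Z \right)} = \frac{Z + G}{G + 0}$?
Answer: $0$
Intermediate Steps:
$L{\left(G,Z \right)} = - \frac{G + Z}{9 G}$ ($L{\left(G,Z \right)} = - \frac{\left(Z + G\right) \frac{1}{G + 0}}{9} = - \frac{\left(G + Z\right) \frac{1}{G}}{9} = - \frac{\frac{1}{G} \left(G + Z\right)}{9} = - \frac{G + Z}{9 G}$)
$P{\left(H \right)} = \frac{2 + H}{H}$
$\left(L{\left(6,12 \right)} + P{\left(-3 \right)}\right)^{2} = \left(\frac{\left(-1\right) 6 - 12}{9 \cdot 6} + \frac{2 - 3}{-3}\right)^{2} = \left(\frac{1}{9} \cdot \frac{1}{6} \left(-6 - 12\right) - - \frac{1}{3}\right)^{2} = \left(\frac{1}{9} \cdot \frac{1}{6} \left(-18\right) + \frac{1}{3}\right)^{2} = \left(- \frac{1}{3} + \frac{1}{3}\right)^{2} = 0^{2} = 0$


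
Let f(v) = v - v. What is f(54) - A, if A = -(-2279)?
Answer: -2279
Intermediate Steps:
f(v) = 0
A = 2279 (A = -53*(-43) = 2279)
f(54) - A = 0 - 1*2279 = 0 - 2279 = -2279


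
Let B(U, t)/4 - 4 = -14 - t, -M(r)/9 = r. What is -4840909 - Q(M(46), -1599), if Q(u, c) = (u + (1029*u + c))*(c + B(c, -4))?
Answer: -699515746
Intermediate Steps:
M(r) = -9*r
B(U, t) = -40 - 4*t (B(U, t) = 16 + 4*(-14 - t) = 16 + (-56 - 4*t) = -40 - 4*t)
Q(u, c) = (-24 + c)*(c + 1030*u) (Q(u, c) = (u + (1029*u + c))*(c + (-40 - 4*(-4))) = (u + (c + 1029*u))*(c + (-40 + 16)) = (c + 1030*u)*(c - 24) = (c + 1030*u)*(-24 + c) = (-24 + c)*(c + 1030*u))
-4840909 - Q(M(46), -1599) = -4840909 - ((-1599)² - (-222480)*46 - 24*(-1599) + 1030*(-1599)*(-9*46)) = -4840909 - (2556801 - 24720*(-414) + 38376 + 1030*(-1599)*(-414)) = -4840909 - (2556801 + 10234080 + 38376 + 681845580) = -4840909 - 1*694674837 = -4840909 - 694674837 = -699515746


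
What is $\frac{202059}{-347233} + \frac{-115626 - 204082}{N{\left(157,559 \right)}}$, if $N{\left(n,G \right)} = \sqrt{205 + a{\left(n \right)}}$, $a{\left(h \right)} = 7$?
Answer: $- \frac{202059}{347233} - \frac{159854 \sqrt{53}}{53} \approx -21958.0$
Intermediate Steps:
$N{\left(n,G \right)} = 2 \sqrt{53}$ ($N{\left(n,G \right)} = \sqrt{205 + 7} = \sqrt{212} = 2 \sqrt{53}$)
$\frac{202059}{-347233} + \frac{-115626 - 204082}{N{\left(157,559 \right)}} = \frac{202059}{-347233} + \frac{-115626 - 204082}{2 \sqrt{53}} = 202059 \left(- \frac{1}{347233}\right) + \left(-115626 - 204082\right) \frac{\sqrt{53}}{106} = - \frac{202059}{347233} - 319708 \frac{\sqrt{53}}{106} = - \frac{202059}{347233} - \frac{159854 \sqrt{53}}{53}$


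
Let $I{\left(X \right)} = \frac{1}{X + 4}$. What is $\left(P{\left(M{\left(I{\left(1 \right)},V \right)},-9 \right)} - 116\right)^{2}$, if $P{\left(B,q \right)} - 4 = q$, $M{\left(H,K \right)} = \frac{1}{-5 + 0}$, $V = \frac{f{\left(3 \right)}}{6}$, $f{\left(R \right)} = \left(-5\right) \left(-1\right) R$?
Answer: $14641$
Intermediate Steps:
$I{\left(X \right)} = \frac{1}{4 + X}$
$f{\left(R \right)} = 5 R$
$V = \frac{5}{2}$ ($V = \frac{5 \cdot 3}{6} = 15 \cdot \frac{1}{6} = \frac{5}{2} \approx 2.5$)
$M{\left(H,K \right)} = - \frac{1}{5}$ ($M{\left(H,K \right)} = \frac{1}{-5} = - \frac{1}{5}$)
$P{\left(B,q \right)} = 4 + q$
$\left(P{\left(M{\left(I{\left(1 \right)},V \right)},-9 \right)} - 116\right)^{2} = \left(\left(4 - 9\right) - 116\right)^{2} = \left(-5 - 116\right)^{2} = \left(-121\right)^{2} = 14641$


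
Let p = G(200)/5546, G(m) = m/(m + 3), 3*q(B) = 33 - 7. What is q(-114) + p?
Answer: 14636194/1688757 ≈ 8.6668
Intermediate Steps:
q(B) = 26/3 (q(B) = (33 - 7)/3 = (⅓)*26 = 26/3)
G(m) = m/(3 + m)
p = 100/562919 (p = (200/(3 + 200))/5546 = (200/203)*(1/5546) = 100/562919 ≈ 0.00017765)
q(-114) + p = 26/3 + 100/562919 = 14636194/1688757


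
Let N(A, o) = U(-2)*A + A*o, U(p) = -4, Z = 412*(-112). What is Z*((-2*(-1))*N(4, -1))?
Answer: 1845760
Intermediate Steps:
Z = -46144
N(A, o) = -4*A + A*o
Z*((-2*(-1))*N(4, -1)) = -46144*(-2*(-1))*4*(-4 - 1) = -92288*4*(-5) = -92288*(-20) = -46144*(-40) = 1845760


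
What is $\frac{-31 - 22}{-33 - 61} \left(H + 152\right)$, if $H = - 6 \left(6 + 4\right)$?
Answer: $\frac{2438}{47} \approx 51.872$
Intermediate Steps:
$H = -60$ ($H = \left(-6\right) 10 = -60$)
$\frac{-31 - 22}{-33 - 61} \left(H + 152\right) = \frac{-31 - 22}{-33 - 61} \left(-60 + 152\right) = - \frac{53}{-94} \cdot 92 = \left(-53\right) \left(- \frac{1}{94}\right) 92 = \frac{53}{94} \cdot 92 = \frac{2438}{47}$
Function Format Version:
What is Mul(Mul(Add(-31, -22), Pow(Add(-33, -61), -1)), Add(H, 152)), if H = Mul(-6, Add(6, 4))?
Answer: Rational(2438, 47) ≈ 51.872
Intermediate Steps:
H = -60 (H = Mul(-6, 10) = -60)
Mul(Mul(Add(-31, -22), Pow(Add(-33, -61), -1)), Add(H, 152)) = Mul(Mul(Add(-31, -22), Pow(Add(-33, -61), -1)), Add(-60, 152)) = Mul(Mul(-53, Pow(-94, -1)), 92) = Mul(Mul(-53, Rational(-1, 94)), 92) = Mul(Rational(53, 94), 92) = Rational(2438, 47)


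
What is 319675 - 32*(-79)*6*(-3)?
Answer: 274171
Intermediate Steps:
319675 - 32*(-79)*6*(-3) = 319675 - (-2528)*(-18) = 319675 - 1*45504 = 319675 - 45504 = 274171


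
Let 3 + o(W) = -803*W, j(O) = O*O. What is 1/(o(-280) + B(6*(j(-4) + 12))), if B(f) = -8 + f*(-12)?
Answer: 1/222813 ≈ 4.4881e-6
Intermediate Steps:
j(O) = O²
o(W) = -3 - 803*W
B(f) = -8 - 12*f
1/(o(-280) + B(6*(j(-4) + 12))) = 1/((-3 - 803*(-280)) + (-8 - 72*((-4)² + 12))) = 1/((-3 + 224840) + (-8 - 72*(16 + 12))) = 1/(224837 + (-8 - 72*28)) = 1/(224837 + (-8 - 12*168)) = 1/(224837 + (-8 - 2016)) = 1/(224837 - 2024) = 1/222813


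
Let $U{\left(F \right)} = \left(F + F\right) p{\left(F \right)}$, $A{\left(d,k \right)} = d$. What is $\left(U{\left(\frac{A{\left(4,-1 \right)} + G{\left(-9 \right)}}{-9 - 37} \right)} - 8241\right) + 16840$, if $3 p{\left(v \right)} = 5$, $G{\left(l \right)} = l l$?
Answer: $\frac{592906}{69} \approx 8592.8$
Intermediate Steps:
$G{\left(l \right)} = l^{2}$
$p{\left(v \right)} = \frac{5}{3}$ ($p{\left(v \right)} = \frac{1}{3} \cdot 5 = \frac{5}{3}$)
$U{\left(F \right)} = \frac{10 F}{3}$ ($U{\left(F \right)} = \left(F + F\right) \frac{5}{3} = 2 F \frac{5}{3} = \frac{10 F}{3}$)
$\left(U{\left(\frac{A{\left(4,-1 \right)} + G{\left(-9 \right)}}{-9 - 37} \right)} - 8241\right) + 16840 = \left(\frac{10 \frac{4 + \left(-9\right)^{2}}{-9 - 37}}{3} - 8241\right) + 16840 = \left(\frac{10 \frac{4 + 81}{-46}}{3} - 8241\right) + 16840 = \left(\frac{10 \cdot 85 \left(- \frac{1}{46}\right)}{3} - 8241\right) + 16840 = \left(\frac{10}{3} \left(- \frac{85}{46}\right) - 8241\right) + 16840 = \left(- \frac{425}{69} - 8241\right) + 16840 = - \frac{569054}{69} + 16840 = \frac{592906}{69}$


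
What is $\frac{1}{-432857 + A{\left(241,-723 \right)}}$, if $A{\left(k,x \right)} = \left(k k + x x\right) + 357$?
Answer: $\frac{1}{148310} \approx 6.7426 \cdot 10^{-6}$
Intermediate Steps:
$A{\left(k,x \right)} = 357 + k^{2} + x^{2}$ ($A{\left(k,x \right)} = \left(k^{2} + x^{2}\right) + 357 = 357 + k^{2} + x^{2}$)
$\frac{1}{-432857 + A{\left(241,-723 \right)}} = \frac{1}{-432857 + \left(357 + 241^{2} + \left(-723\right)^{2}\right)} = \frac{1}{-432857 + \left(357 + 58081 + 522729\right)} = \frac{1}{-432857 + 581167} = \frac{1}{148310}$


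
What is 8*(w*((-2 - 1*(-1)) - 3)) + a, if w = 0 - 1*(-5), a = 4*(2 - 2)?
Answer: -160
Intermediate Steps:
a = 0 (a = 4*0 = 0)
w = 5 (w = 0 + 5 = 5)
8*(w*((-2 - 1*(-1)) - 3)) + a = 8*(5*((-2 - 1*(-1)) - 3)) + 0 = 8*(5*((-2 + 1) - 3)) + 0 = 8*(5*(-1 - 3)) + 0 = 8*(5*(-4)) + 0 = 8*(-20) + 0 = -160 + 0 = -160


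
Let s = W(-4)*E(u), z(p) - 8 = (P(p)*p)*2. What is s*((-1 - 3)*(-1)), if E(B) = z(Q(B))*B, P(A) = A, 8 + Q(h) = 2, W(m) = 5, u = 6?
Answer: 9600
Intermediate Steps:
Q(h) = -6 (Q(h) = -8 + 2 = -6)
z(p) = 8 + 2*p² (z(p) = 8 + (p*p)*2 = 8 + p²*2 = 8 + 2*p²)
E(B) = 80*B (E(B) = (8 + 2*(-6)²)*B = (8 + 2*36)*B = (8 + 72)*B = 80*B)
s = 2400 (s = 5*(80*6) = 5*480 = 2400)
s*((-1 - 3)*(-1)) = 2400*((-1 - 3)*(-1)) = 2400*(-4*(-1)) = 2400*4 = 9600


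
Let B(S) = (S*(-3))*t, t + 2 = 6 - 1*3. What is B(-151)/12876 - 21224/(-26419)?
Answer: 3278713/3910012 ≈ 0.83854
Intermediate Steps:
t = 1 (t = -2 + (6 - 1*3) = -2 + (6 - 3) = -2 + 3 = 1)
B(S) = -3*S (B(S) = (S*(-3))*1 = -3*S*1 = -3*S)
B(-151)/12876 - 21224/(-26419) = -3*(-151)/12876 - 21224/(-26419) = 453*(1/12876) - 21224*(-1/26419) = 151/4292 + 21224/26419 = 3278713/3910012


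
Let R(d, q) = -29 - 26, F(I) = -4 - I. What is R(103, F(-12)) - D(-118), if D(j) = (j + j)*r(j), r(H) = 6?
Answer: 1361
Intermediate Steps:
R(d, q) = -55
D(j) = 12*j (D(j) = (j + j)*6 = (2*j)*6 = 12*j)
R(103, F(-12)) - D(-118) = -55 - 12*(-118) = -55 - 1*(-1416) = -55 + 1416 = 1361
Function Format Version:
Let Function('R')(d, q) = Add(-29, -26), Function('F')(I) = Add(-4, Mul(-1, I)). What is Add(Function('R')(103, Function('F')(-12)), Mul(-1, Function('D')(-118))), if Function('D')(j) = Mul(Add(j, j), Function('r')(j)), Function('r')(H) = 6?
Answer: 1361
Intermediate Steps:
Function('R')(d, q) = -55
Function('D')(j) = Mul(12, j) (Function('D')(j) = Mul(Add(j, j), 6) = Mul(Mul(2, j), 6) = Mul(12, j))
Add(Function('R')(103, Function('F')(-12)), Mul(-1, Function('D')(-118))) = Add(-55, Mul(-1, Mul(12, -118))) = Add(-55, Mul(-1, -1416)) = Add(-55, 1416) = 1361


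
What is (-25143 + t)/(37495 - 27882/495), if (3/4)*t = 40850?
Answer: 4838405/6177381 ≈ 0.78325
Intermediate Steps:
t = 163400/3 (t = (4/3)*40850 = 163400/3 ≈ 54467.)
(-25143 + t)/(37495 - 27882/495) = (-25143 + 163400/3)/(37495 - 27882/495) = 87971/(3*(37495 - 27882*1/495)) = 87971/(3*(37495 - 3098/55)) = 87971/(3*(2059127/55)) = (87971/3)*(55/2059127) = 4838405/6177381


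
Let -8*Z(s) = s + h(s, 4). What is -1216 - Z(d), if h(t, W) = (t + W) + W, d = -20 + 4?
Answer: -1219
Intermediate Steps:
d = -16
h(t, W) = t + 2*W (h(t, W) = (W + t) + W = t + 2*W)
Z(s) = -1 - s/4 (Z(s) = -(s + (s + 2*4))/8 = -(s + (s + 8))/8 = -(s + (8 + s))/8 = -(8 + 2*s)/8 = -1 - s/4)
-1216 - Z(d) = -1216 - (-1 - ¼*(-16)) = -1216 - (-1 + 4) = -1216 - 1*3 = -1216 - 3 = -1219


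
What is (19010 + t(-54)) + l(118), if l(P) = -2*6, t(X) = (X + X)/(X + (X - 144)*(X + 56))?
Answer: 474956/25 ≈ 18998.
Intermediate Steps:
t(X) = 2*X/(X + (-144 + X)*(56 + X)) (t(X) = (2*X)/(X + (-144 + X)*(56 + X)) = 2*X/(X + (-144 + X)*(56 + X)))
l(P) = -12
(19010 + t(-54)) + l(118) = (19010 + 2*(-54)/(-8064 + (-54)² - 87*(-54))) - 12 = (19010 + 2*(-54)/(-8064 + 2916 + 4698)) - 12 = (19010 + 2*(-54)/(-450)) - 12 = (19010 + 2*(-54)*(-1/450)) - 12 = (19010 + 6/25) - 12 = 475256/25 - 12 = 474956/25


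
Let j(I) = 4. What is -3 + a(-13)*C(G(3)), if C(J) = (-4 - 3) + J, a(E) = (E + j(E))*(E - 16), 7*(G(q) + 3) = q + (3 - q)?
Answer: -17508/7 ≈ -2501.1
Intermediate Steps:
G(q) = -18/7 (G(q) = -3 + (q + (3 - q))/7 = -3 + (⅐)*3 = -3 + 3/7 = -18/7)
a(E) = (-16 + E)*(4 + E) (a(E) = (E + 4)*(E - 16) = (4 + E)*(-16 + E) = (-16 + E)*(4 + E))
C(J) = -7 + J
-3 + a(-13)*C(G(3)) = -3 + (-64 + (-13)² - 12*(-13))*(-7 - 18/7) = -3 + (-64 + 169 + 156)*(-67/7) = -3 + 261*(-67/7) = -3 - 17487/7 = -17508/7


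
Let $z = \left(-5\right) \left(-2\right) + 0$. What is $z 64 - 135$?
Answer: $505$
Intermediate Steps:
$z = 10$ ($z = 10 + 0 = 10$)
$z 64 - 135 = 10 \cdot 64 - 135 = 640 - 135 = 505$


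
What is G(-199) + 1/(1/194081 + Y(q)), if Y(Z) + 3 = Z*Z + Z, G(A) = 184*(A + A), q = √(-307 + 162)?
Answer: -60821320475536146195/830529207187514 - 37667434561*I*√145/830529207187514 ≈ -73232.0 - 0.00054613*I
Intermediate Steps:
q = I*√145 (q = √(-145) = I*√145 ≈ 12.042*I)
G(A) = 368*A (G(A) = 184*(2*A) = 368*A)
Y(Z) = -3 + Z + Z² (Y(Z) = -3 + (Z*Z + Z) = -3 + (Z² + Z) = -3 + (Z + Z²) = -3 + Z + Z²)
G(-199) + 1/(1/194081 + Y(q)) = 368*(-199) + 1/(1/194081 + (-3 + I*√145 + (I*√145)²)) = -73232 + 1/(1/194081 + (-3 + I*√145 - 145)) = -73232 + 1/(1/194081 + (-148 + I*√145)) = -73232 + 1/(-28723987/194081 + I*√145)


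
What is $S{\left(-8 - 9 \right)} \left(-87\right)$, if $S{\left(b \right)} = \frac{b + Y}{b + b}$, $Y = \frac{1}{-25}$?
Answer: $- \frac{18531}{425} \approx -43.602$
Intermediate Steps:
$Y = - \frac{1}{25} \approx -0.04$
$S{\left(b \right)} = \frac{- \frac{1}{25} + b}{2 b}$ ($S{\left(b \right)} = \frac{b - \frac{1}{25}}{b + b} = \frac{- \frac{1}{25} + b}{2 b}$)
$S{\left(-8 - 9 \right)} \left(-87\right) = \frac{-1 + 25 \left(-8 - 9\right)}{50 \left(-8 - 9\right)} \left(-87\right) = \frac{-1 + 25 \left(-17\right)}{50 \left(-17\right)} \left(-87\right) = \frac{1}{50} \left(- \frac{1}{17}\right) \left(-1 - 425\right) \left(-87\right) = \frac{1}{50} \left(- \frac{1}{17}\right) \left(-426\right) \left(-87\right) = \frac{213}{425} \left(-87\right) = - \frac{18531}{425}$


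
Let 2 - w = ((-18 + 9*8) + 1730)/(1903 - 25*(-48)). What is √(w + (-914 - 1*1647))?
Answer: 133*I*√1393247/3103 ≈ 50.592*I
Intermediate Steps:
w = 4422/3103 (w = 2 - ((-18 + 9*8) + 1730)/(1903 - 25*(-48)) = 2 - ((-18 + 72) + 1730)/(1903 + 1200) = 2 - (54 + 1730)/3103 = 2 - 1784/3103 = 4422/3103 ≈ 1.4251)
√(w + (-914 - 1*1647)) = √(4422/3103 + (-914 - 1*1647)) = √(4422/3103 + (-914 - 1647)) = √(4422/3103 - 2561) = √(-7942361/3103) = 133*I*√1393247/3103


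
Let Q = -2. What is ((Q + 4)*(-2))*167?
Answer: -668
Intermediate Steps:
((Q + 4)*(-2))*167 = ((-2 + 4)*(-2))*167 = (2*(-2))*167 = -4*167 = -668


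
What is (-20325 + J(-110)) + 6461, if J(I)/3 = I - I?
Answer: -13864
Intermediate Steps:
J(I) = 0 (J(I) = 3*(I - I) = 3*0 = 0)
(-20325 + J(-110)) + 6461 = (-20325 + 0) + 6461 = -20325 + 6461 = -13864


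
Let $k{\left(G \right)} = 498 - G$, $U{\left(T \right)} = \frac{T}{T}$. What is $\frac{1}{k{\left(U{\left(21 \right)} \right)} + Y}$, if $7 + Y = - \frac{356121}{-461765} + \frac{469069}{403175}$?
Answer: $\frac{37234420775}{18316901925942} \approx 0.0020328$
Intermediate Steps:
$U{\left(T \right)} = 1$
$Y = - \frac{188605199233}{37234420775}$ ($Y = -7 + \left(- \frac{356121}{-461765} + \frac{469069}{403175}\right) = -7 + \left(\left(-356121\right) \left(- \frac{1}{461765}\right) + 469069 \cdot \frac{1}{403175}\right) = -7 + \left(\frac{356121}{461765} + \frac{469069}{403175}\right) = -7 + \frac{72035746192}{37234420775} = - \frac{188605199233}{37234420775} \approx -5.0653$)
$\frac{1}{k{\left(U{\left(21 \right)} \right)} + Y} = \frac{1}{\left(498 - 1\right) - \frac{188605199233}{37234420775}} = \frac{1}{497 - \frac{188605199233}{37234420775}} = \frac{1}{\frac{18316901925942}{37234420775}} = \frac{37234420775}{18316901925942}$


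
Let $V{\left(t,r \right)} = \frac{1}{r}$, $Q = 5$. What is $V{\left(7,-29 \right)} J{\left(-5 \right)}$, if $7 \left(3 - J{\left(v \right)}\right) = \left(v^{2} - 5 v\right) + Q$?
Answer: $\frac{34}{203} \approx 0.16749$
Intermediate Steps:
$J{\left(v \right)} = \frac{16}{7} - \frac{v^{2}}{7} + \frac{5 v}{7}$ ($J{\left(v \right)} = 3 - \frac{\left(v^{2} - 5 v\right) + 5}{7} = 3 - \frac{5 + v^{2} - 5 v}{7} = 3 - \left(\frac{5}{7} - \frac{5 v}{7} + \frac{v^{2}}{7}\right) = \frac{16}{7} - \frac{v^{2}}{7} + \frac{5 v}{7}$)
$V{\left(7,-29 \right)} J{\left(-5 \right)} = \frac{\frac{16}{7} - \frac{\left(-5\right)^{2}}{7} + \frac{5}{7} \left(-5\right)}{-29} = - \frac{\frac{16}{7} - \frac{25}{7} - \frac{25}{7}}{29} = \left(- \frac{1}{29}\right) \left(- \frac{34}{7}\right) = \frac{34}{203}$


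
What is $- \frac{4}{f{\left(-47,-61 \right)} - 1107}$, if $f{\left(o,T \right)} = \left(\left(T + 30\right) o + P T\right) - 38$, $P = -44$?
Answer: $- \frac{1}{749} \approx -0.0013351$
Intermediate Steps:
$f{\left(o,T \right)} = -38 - 44 T + o \left(30 + T\right)$ ($f{\left(o,T \right)} = \left(\left(T + 30\right) o - 44 T\right) - 38 = \left(\left(30 + T\right) o - 44 T\right) - 38 = \left(o \left(30 + T\right) - 44 T\right) - 38 = \left(- 44 T + o \left(30 + T\right)\right) - 38 = -38 - 44 T + o \left(30 + T\right)$)
$- \frac{4}{f{\left(-47,-61 \right)} - 1107} = - \frac{4}{\left(-38 - -2684 + 30 \left(-47\right) - -2867\right) - 1107} = - \frac{4}{\left(-38 + 2684 - 1410 + 2867\right) - 1107} = - \frac{4}{4103 - 1107} = - \frac{4}{2996} = \left(-4\right) \frac{1}{2996} = - \frac{1}{749}$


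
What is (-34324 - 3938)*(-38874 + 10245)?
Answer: 1095402798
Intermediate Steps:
(-34324 - 3938)*(-38874 + 10245) = -38262*(-28629) = 1095402798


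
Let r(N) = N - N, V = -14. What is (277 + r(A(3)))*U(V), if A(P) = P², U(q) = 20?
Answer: 5540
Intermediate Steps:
r(N) = 0
(277 + r(A(3)))*U(V) = (277 + 0)*20 = 277*20 = 5540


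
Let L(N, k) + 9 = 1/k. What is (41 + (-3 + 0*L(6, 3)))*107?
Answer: 4066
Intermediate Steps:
L(N, k) = -9 + 1/k
(41 + (-3 + 0*L(6, 3)))*107 = (41 + (-3 + 0*(-9 + 1/3)))*107 = (41 + (-3 + 0*(-9 + ⅓)))*107 = (41 + (-3 + 0*(-26/3)))*107 = (41 + (-3 + 0))*107 = (41 - 3)*107 = 38*107 = 4066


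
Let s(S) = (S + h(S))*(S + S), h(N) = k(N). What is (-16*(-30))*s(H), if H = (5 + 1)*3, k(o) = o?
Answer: 622080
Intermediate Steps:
H = 18 (H = 6*3 = 18)
h(N) = N
s(S) = 4*S² (s(S) = (S + S)*(S + S) = (2*S)*(2*S) = 4*S²)
(-16*(-30))*s(H) = (-16*(-30))*(4*18²) = 480*(4*324) = 480*1296 = 622080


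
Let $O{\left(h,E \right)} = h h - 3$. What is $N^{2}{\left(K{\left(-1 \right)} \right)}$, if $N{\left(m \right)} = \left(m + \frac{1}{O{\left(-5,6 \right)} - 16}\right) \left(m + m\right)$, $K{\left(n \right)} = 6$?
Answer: $5476$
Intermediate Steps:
$O{\left(h,E \right)} = -3 + h^{2}$ ($O{\left(h,E \right)} = h^{2} - 3 = -3 + h^{2}$)
$N{\left(m \right)} = 2 m \left(\frac{1}{6} + m\right)$ ($N{\left(m \right)} = \left(m + \frac{1}{\left(-3 + \left(-5\right)^{2}\right) - 16}\right) \left(m + m\right) = \left(m + \frac{1}{\left(-3 + 25\right) - 16}\right) 2 m = \left(m + \frac{1}{22 - 16}\right) 2 m = \left(m + \frac{1}{6}\right) 2 m = \left(\frac{1}{6} + m\right) 2 m = 2 m \left(\frac{1}{6} + m\right)$)
$N^{2}{\left(K{\left(-1 \right)} \right)} = \left(\frac{1}{3} \cdot 6 \left(1 + 6 \cdot 6\right)\right)^{2} = \left(\frac{1}{3} \cdot 6 \left(1 + 36\right)\right)^{2} = \left(\frac{1}{3} \cdot 6 \cdot 37\right)^{2} = 74^{2} = 5476$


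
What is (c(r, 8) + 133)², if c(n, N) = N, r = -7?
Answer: 19881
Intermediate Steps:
(c(r, 8) + 133)² = (8 + 133)² = 141² = 19881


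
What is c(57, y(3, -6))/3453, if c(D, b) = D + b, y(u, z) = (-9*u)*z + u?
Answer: 74/1151 ≈ 0.064292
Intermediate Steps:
y(u, z) = u - 9*u*z (y(u, z) = -9*u*z + u = u - 9*u*z)
c(57, y(3, -6))/3453 = (57 + 3*(1 - 9*(-6)))/3453 = (57 + 3*(1 + 54))*(1/3453) = (57 + 3*55)*(1/3453) = (57 + 165)*(1/3453) = 222*(1/3453) = 74/1151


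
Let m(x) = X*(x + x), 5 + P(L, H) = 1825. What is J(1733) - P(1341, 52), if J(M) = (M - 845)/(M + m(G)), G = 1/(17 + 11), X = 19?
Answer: -44178988/24281 ≈ -1819.5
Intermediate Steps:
P(L, H) = 1820 (P(L, H) = -5 + 1825 = 1820)
G = 1/28 ≈ 0.035714
m(x) = 38*x (m(x) = 19*(x + x) = 19*(2*x) = 38*x)
J(M) = (-845 + M)/(19/14 + M) (J(M) = (M - 845)/(M + 38*(1/28)) = (-845 + M)/(M + 19/14) = (-845 + M)/(19/14 + M))
J(1733) - P(1341, 52) = 14*(-845 + 1733)/(19 + 14*1733) - 1*1820 = 14*888/(19 + 24262) - 1820 = 14*888/24281 - 1820 = 14*(1/24281)*888 - 1820 = 12432/24281 - 1820 = -44178988/24281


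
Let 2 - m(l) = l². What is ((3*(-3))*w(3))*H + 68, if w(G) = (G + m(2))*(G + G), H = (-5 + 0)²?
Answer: -1282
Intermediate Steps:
m(l) = 2 - l²
H = 25 (H = (-5)² = 25)
w(G) = 2*G*(-2 + G) (w(G) = (G + (2 - 1*2²))*(G + G) = (G + (2 - 1*4))*(2*G) = (G + (2 - 4))*(2*G) = (G - 2)*(2*G) = (-2 + G)*(2*G) = 2*G*(-2 + G))
((3*(-3))*w(3))*H + 68 = ((3*(-3))*(2*3*(-2 + 3)))*25 + 68 = -18*3*25 + 68 = -9*6*25 + 68 = -54*25 + 68 = -1350 + 68 = -1282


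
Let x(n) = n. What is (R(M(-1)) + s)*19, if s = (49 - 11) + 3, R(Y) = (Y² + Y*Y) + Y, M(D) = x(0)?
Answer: 779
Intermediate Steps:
M(D) = 0
R(Y) = Y + 2*Y² (R(Y) = (Y² + Y²) + Y = 2*Y² + Y = Y + 2*Y²)
s = 41 (s = 38 + 3 = 41)
(R(M(-1)) + s)*19 = (0*(1 + 2*0) + 41)*19 = (0*(1 + 0) + 41)*19 = (0*1 + 41)*19 = (0 + 41)*19 = 41*19 = 779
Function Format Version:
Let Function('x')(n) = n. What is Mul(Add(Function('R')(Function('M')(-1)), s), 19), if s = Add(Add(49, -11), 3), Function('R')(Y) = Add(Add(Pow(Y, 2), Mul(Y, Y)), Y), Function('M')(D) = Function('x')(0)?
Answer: 779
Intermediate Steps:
Function('M')(D) = 0
Function('R')(Y) = Add(Y, Mul(2, Pow(Y, 2))) (Function('R')(Y) = Add(Add(Pow(Y, 2), Pow(Y, 2)), Y) = Add(Mul(2, Pow(Y, 2)), Y) = Add(Y, Mul(2, Pow(Y, 2))))
s = 41 (s = Add(38, 3) = 41)
Mul(Add(Function('R')(Function('M')(-1)), s), 19) = Mul(Add(Mul(0, Add(1, Mul(2, 0))), 41), 19) = Mul(Add(Mul(0, Add(1, 0)), 41), 19) = Mul(Add(Mul(0, 1), 41), 19) = Mul(Add(0, 41), 19) = Mul(41, 19) = 779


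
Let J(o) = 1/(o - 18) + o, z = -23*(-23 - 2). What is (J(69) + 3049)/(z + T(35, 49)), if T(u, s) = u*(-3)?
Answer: 159019/23970 ≈ 6.6341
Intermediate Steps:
z = 575 (z = -23*(-25) = 575)
T(u, s) = -3*u
J(o) = o + 1/(-18 + o) (J(o) = 1/(-18 + o) + o = o + 1/(-18 + o))
(J(69) + 3049)/(z + T(35, 49)) = ((1 + 69² - 18*69)/(-18 + 69) + 3049)/(575 - 3*35) = ((1 + 4761 - 1242)/51 + 3049)/(575 - 105) = ((1/51)*3520 + 3049)/470 = (3520/51 + 3049)*(1/470) = (159019/51)*(1/470) = 159019/23970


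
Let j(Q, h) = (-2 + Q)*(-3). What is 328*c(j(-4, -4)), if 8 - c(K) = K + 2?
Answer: -3936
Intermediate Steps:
j(Q, h) = 6 - 3*Q
c(K) = 6 - K (c(K) = 8 - (K + 2) = 8 - (2 + K) = 8 + (-2 - K) = 6 - K)
328*c(j(-4, -4)) = 328*(6 - (6 - 3*(-4))) = 328*(6 - (6 + 12)) = 328*(6 - 1*18) = 328*(6 - 18) = 328*(-12) = -3936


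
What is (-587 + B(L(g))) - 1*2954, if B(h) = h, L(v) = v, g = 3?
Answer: -3538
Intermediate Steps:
(-587 + B(L(g))) - 1*2954 = (-587 + 3) - 1*2954 = -584 - 2954 = -3538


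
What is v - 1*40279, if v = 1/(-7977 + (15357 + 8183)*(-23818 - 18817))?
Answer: -40425449489684/1003635877 ≈ -40279.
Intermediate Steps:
v = -1/1003635877 (v = 1/(-7977 + 23540*(-42635)) = 1/(-7977 - 1003627900) = 1/(-1003635877) = -1/1003635877 ≈ -9.9638e-10)
v - 1*40279 = -1/1003635877 - 1*40279 = -1/1003635877 - 40279 = -40425449489684/1003635877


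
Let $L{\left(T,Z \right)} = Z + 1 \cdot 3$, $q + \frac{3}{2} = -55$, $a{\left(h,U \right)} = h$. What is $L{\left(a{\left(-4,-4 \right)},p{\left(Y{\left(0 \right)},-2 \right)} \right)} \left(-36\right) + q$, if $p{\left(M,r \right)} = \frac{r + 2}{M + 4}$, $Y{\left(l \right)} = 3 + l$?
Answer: $- \frac{329}{2} \approx -164.5$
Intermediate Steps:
$q = - \frac{113}{2}$ ($q = - \frac{3}{2} - 55 = - \frac{113}{2} \approx -56.5$)
$p{\left(M,r \right)} = \frac{2 + r}{4 + M}$
$L{\left(T,Z \right)} = 3 + Z$ ($L{\left(T,Z \right)} = Z + 3 = 3 + Z$)
$L{\left(a{\left(-4,-4 \right)},p{\left(Y{\left(0 \right)},-2 \right)} \right)} \left(-36\right) + q = \left(3 + \frac{2 - 2}{4 + \left(3 + 0\right)}\right) \left(-36\right) - \frac{113}{2} = \left(3 + \frac{1}{4 + 3} \cdot 0\right) \left(-36\right) - \frac{113}{2} = \left(3 + \frac{1}{7} \cdot 0\right) \left(-36\right) - \frac{113}{2} = \left(3 + 0\right) \left(-36\right) - \frac{113}{2} = 3 \left(-36\right) - \frac{113}{2} = -108 - \frac{113}{2} = - \frac{329}{2}$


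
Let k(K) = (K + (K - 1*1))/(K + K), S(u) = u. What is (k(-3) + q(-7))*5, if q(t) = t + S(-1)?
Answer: -205/6 ≈ -34.167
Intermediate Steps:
k(K) = (-1 + 2*K)/(2*K) (k(K) = (K + (K - 1))/((2*K)) = (K + (-1 + K))*(1/(2*K)) = (-1 + 2*K)*(1/(2*K)) = (-1 + 2*K)/(2*K))
q(t) = -1 + t (q(t) = t - 1 = -1 + t)
(k(-3) + q(-7))*5 = ((-1/2 - 3)/(-3) + (-1 - 7))*5 = (-1/3*(-7/2) - 8)*5 = (7/6 - 8)*5 = -41/6*5 = -205/6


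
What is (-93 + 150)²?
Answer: 3249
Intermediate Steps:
(-93 + 150)² = 57² = 3249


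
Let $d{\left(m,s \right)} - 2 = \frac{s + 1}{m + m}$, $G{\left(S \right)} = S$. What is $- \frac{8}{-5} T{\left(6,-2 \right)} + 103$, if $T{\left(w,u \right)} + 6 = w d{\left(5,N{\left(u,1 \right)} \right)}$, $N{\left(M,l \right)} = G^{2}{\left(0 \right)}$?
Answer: $\frac{2839}{25} \approx 113.56$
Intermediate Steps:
$N{\left(M,l \right)} = 0$ ($N{\left(M,l \right)} = 0^{2} = 0$)
$d{\left(m,s \right)} = 2 + \frac{1 + s}{2 m}$ ($d{\left(m,s \right)} = 2 + \frac{s + 1}{m + m} = 2 + \frac{1 + s}{2 m}$)
$T{\left(w,u \right)} = -6 + \frac{21 w}{10}$ ($T{\left(w,u \right)} = -6 + w \frac{1 + 0 + 4 \cdot 5}{2 \cdot 5} = -6 + w \frac{1}{2} \cdot \frac{1}{5} \left(1 + 0 + 20\right) = -6 + w \frac{1}{2} \cdot \frac{1}{5} \cdot 21 = -6 + w \frac{21}{10} = -6 + \frac{21 w}{10}$)
$- \frac{8}{-5} T{\left(6,-2 \right)} + 103 = - \frac{8}{-5} \left(-6 + \frac{21}{10} \cdot 6\right) + 103 = \left(-8\right) \left(- \frac{1}{5}\right) \left(-6 + \frac{63}{5}\right) + 103 = \frac{8}{5} \cdot \frac{33}{5} + 103 = \frac{264}{25} + 103 = \frac{2839}{25}$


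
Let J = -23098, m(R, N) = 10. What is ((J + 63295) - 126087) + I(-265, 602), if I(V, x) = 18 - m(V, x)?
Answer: -85882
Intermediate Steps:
I(V, x) = 8 (I(V, x) = 18 - 1*10 = 18 - 10 = 8)
((J + 63295) - 126087) + I(-265, 602) = ((-23098 + 63295) - 126087) + 8 = (40197 - 126087) + 8 = -85890 + 8 = -85882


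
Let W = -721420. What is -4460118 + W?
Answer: -5181538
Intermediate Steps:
-4460118 + W = -4460118 - 721420 = -5181538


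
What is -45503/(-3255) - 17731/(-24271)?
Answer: 1162117718/79002105 ≈ 14.710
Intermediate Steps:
-45503/(-3255) - 17731/(-24271) = -45503*(-1/3255) - 17731*(-1/24271) = 45503/3255 + 17731/24271 = 1162117718/79002105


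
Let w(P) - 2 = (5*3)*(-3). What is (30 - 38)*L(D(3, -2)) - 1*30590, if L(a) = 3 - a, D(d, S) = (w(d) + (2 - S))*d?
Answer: -31550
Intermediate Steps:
w(P) = -43 (w(P) = 2 + (5*3)*(-3) = 2 + 15*(-3) = 2 - 45 = -43)
D(d, S) = d*(-41 - S) (D(d, S) = (-43 + (2 - S))*d = (-41 - S)*d = d*(-41 - S))
(30 - 38)*L(D(3, -2)) - 1*30590 = (30 - 38)*(3 - (-1)*3*(41 - 2)) - 1*30590 = -8*(3 - (-1)*3*39) - 30590 = -8*(3 - 1*(-117)) - 30590 = -8*(3 + 117) - 30590 = -8*120 - 30590 = -960 - 30590 = -31550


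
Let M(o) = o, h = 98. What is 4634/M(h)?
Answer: 331/7 ≈ 47.286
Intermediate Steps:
4634/M(h) = 4634/98 = 4634*(1/98) = 331/7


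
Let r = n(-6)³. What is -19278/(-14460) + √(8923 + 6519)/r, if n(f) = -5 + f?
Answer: 3213/2410 - √15442/1331 ≈ 1.2398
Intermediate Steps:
r = -1331 (r = (-5 - 6)³ = (-11)³ = -1331)
-19278/(-14460) + √(8923 + 6519)/r = -19278/(-14460) + √(8923 + 6519)/(-1331) = -19278*(-1/14460) + √15442*(-1/1331) = 3213/2410 - √15442/1331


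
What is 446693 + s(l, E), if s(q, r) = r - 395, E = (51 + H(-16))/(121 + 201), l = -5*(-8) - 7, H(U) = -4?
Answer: 143708003/322 ≈ 4.4630e+5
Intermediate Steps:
l = 33 (l = 40 - 7 = 33)
E = 47/322 (E = (51 - 4)/(121 + 201) = 47/322 ≈ 0.14596)
s(q, r) = -395 + r
446693 + s(l, E) = 446693 + (-395 + 47/322) = 446693 - 127143/322 = 143708003/322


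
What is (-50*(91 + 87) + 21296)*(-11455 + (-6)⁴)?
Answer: -125930964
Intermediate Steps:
(-50*(91 + 87) + 21296)*(-11455 + (-6)⁴) = (-50*178 + 21296)*(-11455 + 1296) = (-8900 + 21296)*(-10159) = 12396*(-10159) = -125930964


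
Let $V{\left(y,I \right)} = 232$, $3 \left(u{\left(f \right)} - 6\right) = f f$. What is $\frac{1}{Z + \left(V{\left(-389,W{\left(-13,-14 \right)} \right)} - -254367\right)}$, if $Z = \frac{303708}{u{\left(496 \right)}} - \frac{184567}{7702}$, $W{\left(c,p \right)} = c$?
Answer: $\frac{947476934}{241207483779351} \approx 3.9281 \cdot 10^{-6}$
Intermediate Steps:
$u{\left(f \right)} = 6 + \frac{f^{2}}{3}$ ($u{\left(f \right)} = 6 + \frac{f f}{3} = 6 + \frac{f^{2}}{3}$)
$Z = - \frac{19196140115}{947476934}$ ($Z = \frac{303708}{6 + \frac{496^{2}}{3}} - \frac{184567}{7702} = \frac{303708}{6 + \frac{1}{3} \cdot 246016} - \frac{184567}{7702} = \frac{303708}{6 + \frac{246016}{3}} - \frac{184567}{7702} = \frac{303708}{\frac{246034}{3}} - \frac{184567}{7702} = 303708 \cdot \frac{3}{246034} - \frac{184567}{7702} = \frac{455562}{123017} - \frac{184567}{7702} = - \frac{19196140115}{947476934} \approx -20.26$)
$\frac{1}{Z + \left(V{\left(-389,W{\left(-13,-14 \right)} \right)} - -254367\right)} = \frac{1}{- \frac{19196140115}{947476934} + \left(232 - -254367\right)} = \frac{1}{- \frac{19196140115}{947476934} + \left(232 + 254367\right)} = \frac{1}{- \frac{19196140115}{947476934} + 254599} = \frac{1}{\frac{241207483779351}{947476934}} = \frac{947476934}{241207483779351}$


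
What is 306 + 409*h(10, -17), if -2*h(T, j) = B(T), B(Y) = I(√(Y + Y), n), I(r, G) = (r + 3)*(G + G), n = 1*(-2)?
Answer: 2760 + 1636*√5 ≈ 6418.2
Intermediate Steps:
n = -2
I(r, G) = 2*G*(3 + r) (I(r, G) = (3 + r)*(2*G) = 2*G*(3 + r))
B(Y) = -12 - 4*√2*√Y (B(Y) = 2*(-2)*(3 + √(Y + Y)) = 2*(-2)*(3 + √(2*Y)) = 2*(-2)*(3 + √2*√Y) = -12 - 4*√2*√Y)
h(T, j) = 6 + 2*√2*√T (h(T, j) = -(-12 - 4*√2*√T)/2 = 6 + 2*√2*√T)
306 + 409*h(10, -17) = 306 + 409*(6 + 2*√2*√10) = 306 + 409*(6 + 4*√5) = 306 + (2454 + 1636*√5) = 2760 + 1636*√5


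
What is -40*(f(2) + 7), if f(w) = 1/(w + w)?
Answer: -290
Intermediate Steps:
f(w) = 1/(2*w)
-40*(f(2) + 7) = -40*((½)/2 + 7) = -40*((½)*(½) + 7) = -40*(¼ + 7) = -40*29/4 = -290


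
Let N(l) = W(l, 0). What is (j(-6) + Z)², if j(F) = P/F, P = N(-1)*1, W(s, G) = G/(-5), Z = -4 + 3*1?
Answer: 1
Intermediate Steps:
Z = -1 (Z = -4 + 3 = -1)
W(s, G) = -G/5 (W(s, G) = G*(-⅕) = -G/5)
N(l) = 0 (N(l) = -⅕*0 = 0)
P = 0 (P = 0*1 = 0)
j(F) = 0 (j(F) = 0/F = 0)
(j(-6) + Z)² = (0 - 1)² = (-1)² = 1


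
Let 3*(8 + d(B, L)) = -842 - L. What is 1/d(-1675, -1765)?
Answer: 3/899 ≈ 0.0033370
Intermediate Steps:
d(B, L) = -866/3 - L/3 (d(B, L) = -8 + (-842 - L)/3 = -8 + (-842/3 - L/3) = -866/3 - L/3)
1/d(-1675, -1765) = 1/(-866/3 - ⅓*(-1765)) = 1/(-866/3 + 1765/3) = 1/(899/3) = 3/899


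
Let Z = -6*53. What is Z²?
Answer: 101124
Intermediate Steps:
Z = -318
Z² = (-318)² = 101124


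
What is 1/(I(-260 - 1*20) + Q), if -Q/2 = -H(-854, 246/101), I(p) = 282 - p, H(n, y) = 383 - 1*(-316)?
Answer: 1/1960 ≈ 0.00051020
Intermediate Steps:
H(n, y) = 699 (H(n, y) = 383 + 316 = 699)
Q = 1398 (Q = -(-2)*699 = -2*(-699) = 1398)
1/(I(-260 - 1*20) + Q) = 1/((282 - (-260 - 1*20)) + 1398) = 1/((282 - (-260 - 20)) + 1398) = 1/((282 - 1*(-280)) + 1398) = 1/((282 + 280) + 1398) = 1/(562 + 1398) = 1/1960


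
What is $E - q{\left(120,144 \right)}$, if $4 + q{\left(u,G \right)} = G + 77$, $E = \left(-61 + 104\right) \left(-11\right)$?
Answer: $-690$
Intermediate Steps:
$E = -473$ ($E = 43 \left(-11\right) = -473$)
$q{\left(u,G \right)} = 73 + G$ ($q{\left(u,G \right)} = -4 + \left(G + 77\right) = -4 + \left(77 + G\right) = 73 + G$)
$E - q{\left(120,144 \right)} = -473 - \left(73 + 144\right) = -473 - 217 = -690$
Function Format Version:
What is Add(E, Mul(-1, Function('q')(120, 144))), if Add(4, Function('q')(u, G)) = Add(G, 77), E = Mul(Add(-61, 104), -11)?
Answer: -690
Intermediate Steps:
E = -473 (E = Mul(43, -11) = -473)
Function('q')(u, G) = Add(73, G) (Function('q')(u, G) = Add(-4, Add(G, 77)) = Add(-4, Add(77, G)) = Add(73, G))
Add(E, Mul(-1, Function('q')(120, 144))) = Add(-473, Mul(-1, Add(73, 144))) = Add(-473, Mul(-1, 217)) = Add(-473, -217) = -690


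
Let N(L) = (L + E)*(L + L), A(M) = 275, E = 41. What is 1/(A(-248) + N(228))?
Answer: 1/122939 ≈ 8.1341e-6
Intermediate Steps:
N(L) = 2*L*(41 + L) (N(L) = (L + 41)*(L + L) = (41 + L)*(2*L) = 2*L*(41 + L))
1/(A(-248) + N(228)) = 1/(275 + 2*228*(41 + 228)) = 1/(275 + 2*228*269) = 1/(275 + 122664) = 1/122939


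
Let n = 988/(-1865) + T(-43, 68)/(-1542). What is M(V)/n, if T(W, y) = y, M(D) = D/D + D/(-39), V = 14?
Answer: -11982625/10727054 ≈ -1.1170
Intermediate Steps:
M(D) = 1 - D/39 (M(D) = 1 + D*(-1/39) = 1 - D/39)
n = -825158/1437915 (n = 988/(-1865) + 68/(-1542) = 988*(-1/1865) + 68*(-1/1542) = -988/1865 - 34/771 = -825158/1437915 ≈ -0.57386)
M(V)/n = (1 - 1/39*14)/(-825158/1437915) = (1 - 14/39)*(-1437915/825158) = (25/39)*(-1437915/825158) = -11982625/10727054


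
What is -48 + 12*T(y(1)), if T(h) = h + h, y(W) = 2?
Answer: 0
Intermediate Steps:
T(h) = 2*h
-48 + 12*T(y(1)) = -48 + 12*(2*2) = -48 + 12*4 = -48 + 48 = 0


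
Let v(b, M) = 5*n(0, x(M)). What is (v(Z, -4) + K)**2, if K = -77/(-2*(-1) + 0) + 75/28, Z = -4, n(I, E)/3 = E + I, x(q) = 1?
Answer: 339889/784 ≈ 433.53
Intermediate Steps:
n(I, E) = 3*E + 3*I (n(I, E) = 3*(E + I) = 3*E + 3*I)
v(b, M) = 15 (v(b, M) = 5*(3*1 + 3*0) = 5*(3 + 0) = 5*3 = 15)
K = -1003/28 (K = -77/(2 + 0) + 75*(1/28) = -77/2 + 75/28 = -1003/28 ≈ -35.821)
(v(Z, -4) + K)**2 = (15 - 1003/28)**2 = (-583/28)**2 = 339889/784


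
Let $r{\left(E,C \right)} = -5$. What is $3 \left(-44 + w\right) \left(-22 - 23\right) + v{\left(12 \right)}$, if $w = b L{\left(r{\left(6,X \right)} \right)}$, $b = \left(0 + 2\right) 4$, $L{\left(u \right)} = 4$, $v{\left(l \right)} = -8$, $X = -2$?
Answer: $1612$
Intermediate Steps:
$b = 8$ ($b = 2 \cdot 4 = 8$)
$w = 32$ ($w = 8 \cdot 4 = 32$)
$3 \left(-44 + w\right) \left(-22 - 23\right) + v{\left(12 \right)} = 3 \left(-44 + 32\right) \left(-22 - 23\right) - 8 = 3 \left(\left(-12\right) \left(-45\right)\right) - 8 = 3 \cdot 540 - 8 = 1620 - 8 = 1612$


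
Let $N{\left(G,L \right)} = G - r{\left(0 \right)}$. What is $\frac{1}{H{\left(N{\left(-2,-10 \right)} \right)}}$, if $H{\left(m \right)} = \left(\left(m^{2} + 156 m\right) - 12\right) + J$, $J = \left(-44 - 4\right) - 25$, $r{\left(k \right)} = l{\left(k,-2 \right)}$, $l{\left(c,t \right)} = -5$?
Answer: $\frac{1}{392} \approx 0.002551$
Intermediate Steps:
$r{\left(k \right)} = -5$
$N{\left(G,L \right)} = 5 + G$ ($N{\left(G,L \right)} = G - -5 = G + 5 = 5 + G$)
$J = -73$ ($J = -48 - 25 = -73$)
$H{\left(m \right)} = -85 + m^{2} + 156 m$ ($H{\left(m \right)} = \left(\left(m^{2} + 156 m\right) - 12\right) - 73 = \left(-12 + m^{2} + 156 m\right) - 73 = -85 + m^{2} + 156 m$)
$\frac{1}{H{\left(N{\left(-2,-10 \right)} \right)}} = \frac{1}{-85 + \left(5 - 2\right)^{2} + 156 \left(5 - 2\right)} = \frac{1}{-85 + 3^{2} + 156 \cdot 3} = \frac{1}{-85 + 9 + 468} = \frac{1}{392}$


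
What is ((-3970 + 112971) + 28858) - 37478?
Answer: 100381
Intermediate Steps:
((-3970 + 112971) + 28858) - 37478 = (109001 + 28858) - 37478 = 137859 - 37478 = 100381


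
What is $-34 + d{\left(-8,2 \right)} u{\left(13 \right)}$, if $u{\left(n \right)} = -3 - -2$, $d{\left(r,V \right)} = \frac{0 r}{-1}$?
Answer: $-34$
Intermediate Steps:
$d{\left(r,V \right)} = 0$ ($d{\left(r,V \right)} = 0 \left(-1\right) = 0$)
$u{\left(n \right)} = -1$ ($u{\left(n \right)} = -3 + 2 = -1$)
$-34 + d{\left(-8,2 \right)} u{\left(13 \right)} = -34 + 0 \left(-1\right) = -34 + 0 = -34$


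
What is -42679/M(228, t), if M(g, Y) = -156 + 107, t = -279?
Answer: 871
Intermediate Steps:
M(g, Y) = -49
-42679/M(228, t) = -42679/(-49) = -42679*(-1/49) = 871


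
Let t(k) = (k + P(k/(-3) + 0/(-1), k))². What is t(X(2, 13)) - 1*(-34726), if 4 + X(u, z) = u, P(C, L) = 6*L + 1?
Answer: 34895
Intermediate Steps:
P(C, L) = 1 + 6*L
X(u, z) = -4 + u
t(k) = (1 + 7*k)² (t(k) = (k + (1 + 6*k))² = (1 + 7*k)²)
t(X(2, 13)) - 1*(-34726) = (1 + 7*(-4 + 2))² - 1*(-34726) = (1 + 7*(-2))² + 34726 = (1 - 14)² + 34726 = (-13)² + 34726 = 169 + 34726 = 34895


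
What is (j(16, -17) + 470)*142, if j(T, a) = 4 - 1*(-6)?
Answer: 68160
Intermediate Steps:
j(T, a) = 10 (j(T, a) = 4 + 6 = 10)
(j(16, -17) + 470)*142 = (10 + 470)*142 = 480*142 = 68160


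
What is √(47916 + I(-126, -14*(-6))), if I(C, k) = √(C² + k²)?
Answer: √(47916 + 42*√13) ≈ 219.24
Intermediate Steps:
√(47916 + I(-126, -14*(-6))) = √(47916 + √((-126)² + (-14*(-6))²)) = √(47916 + √(15876 + 84²)) = √(47916 + √(15876 + 7056)) = √(47916 + √22932) = √(47916 + 42*√13)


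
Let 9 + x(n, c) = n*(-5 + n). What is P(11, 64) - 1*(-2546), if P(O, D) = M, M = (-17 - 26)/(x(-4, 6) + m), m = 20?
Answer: 119619/47 ≈ 2545.1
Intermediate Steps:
x(n, c) = -9 + n*(-5 + n)
M = -43/47 (M = (-17 - 26)/((-9 + (-4)² - 5*(-4)) + 20) = -43/((-9 + 16 + 20) + 20) = -43/(27 + 20) = -43/47 ≈ -0.91489)
P(O, D) = -43/47
P(11, 64) - 1*(-2546) = -43/47 - 1*(-2546) = -43/47 + 2546 = 119619/47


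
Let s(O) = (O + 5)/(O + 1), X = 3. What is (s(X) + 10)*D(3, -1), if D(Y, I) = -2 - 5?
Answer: -84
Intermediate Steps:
D(Y, I) = -7
s(O) = (5 + O)/(1 + O)
(s(X) + 10)*D(3, -1) = ((5 + 3)/(1 + 3) + 10)*(-7) = (8/4 + 10)*(-7) = ((¼)*8 + 10)*(-7) = (2 + 10)*(-7) = 12*(-7) = -84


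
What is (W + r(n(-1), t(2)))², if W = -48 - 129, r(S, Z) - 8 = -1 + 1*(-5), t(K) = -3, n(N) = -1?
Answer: 30625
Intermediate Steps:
r(S, Z) = 2 (r(S, Z) = 8 + (-1 + 1*(-5)) = 8 + (-1 - 5) = 8 - 6 = 2)
W = -177
(W + r(n(-1), t(2)))² = (-177 + 2)² = (-175)² = 30625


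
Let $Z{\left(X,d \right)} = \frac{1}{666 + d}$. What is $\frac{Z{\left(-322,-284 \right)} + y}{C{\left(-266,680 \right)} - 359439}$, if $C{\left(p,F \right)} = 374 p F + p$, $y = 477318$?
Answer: $- \frac{182335477}{25979371150} \approx -0.0070185$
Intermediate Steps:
$C{\left(p,F \right)} = p + 374 F p$ ($C{\left(p,F \right)} = 374 F p + p = p + 374 F p$)
$\frac{Z{\left(-322,-284 \right)} + y}{C{\left(-266,680 \right)} - 359439} = \frac{\frac{1}{666 - 284} + 477318}{- 266 \left(1 + 374 \cdot 680\right) - 359439} = \frac{\frac{1}{382} + 477318}{- 266 \left(1 + 254320\right) - 359439} = \frac{\frac{1}{382} + 477318}{\left(-266\right) 254321 - 359439} = \frac{182335477}{382 \left(-67649386 - 359439\right)} = \frac{182335477}{382 \left(-68008825\right)} = \frac{182335477}{382} \left(- \frac{1}{68008825}\right) = - \frac{182335477}{25979371150}$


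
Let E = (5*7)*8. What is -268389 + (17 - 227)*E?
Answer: -327189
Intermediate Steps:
E = 280 (E = 35*8 = 280)
-268389 + (17 - 227)*E = -268389 + (17 - 227)*280 = -268389 - 210*280 = -268389 - 58800 = -327189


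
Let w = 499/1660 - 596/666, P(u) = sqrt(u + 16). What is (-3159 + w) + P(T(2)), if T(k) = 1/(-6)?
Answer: -1746560533/552780 + sqrt(570)/6 ≈ -3155.6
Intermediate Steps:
T(k) = -1/6
P(u) = sqrt(16 + u)
w = -328513/552780 (w = 499*(1/1660) - 596*1/666 = 499/1660 - 298/333 = -328513/552780 ≈ -0.59429)
(-3159 + w) + P(T(2)) = (-3159 - 328513/552780) + sqrt(16 - 1/6) = -1746560533/552780 + sqrt(95/6) = -1746560533/552780 + sqrt(570)/6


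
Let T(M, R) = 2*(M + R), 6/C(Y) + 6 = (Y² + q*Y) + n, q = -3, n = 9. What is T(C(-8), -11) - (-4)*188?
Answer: 66442/91 ≈ 730.13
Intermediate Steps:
C(Y) = 6/(3 + Y² - 3*Y) (C(Y) = 6/(-6 + ((Y² - 3*Y) + 9)) = 6/(-6 + (9 + Y² - 3*Y)) = 6/(3 + Y² - 3*Y))
T(M, R) = 2*M + 2*R
T(C(-8), -11) - (-4)*188 = (2*(6/(3 + (-8)² - 3*(-8))) + 2*(-11)) - (-4)*188 = (2*(6/(3 + 64 + 24)) - 22) - 1*(-752) = (2*(6/91) - 22) + 752 = (12/91 - 22) + 752 = -1990/91 + 752 = 66442/91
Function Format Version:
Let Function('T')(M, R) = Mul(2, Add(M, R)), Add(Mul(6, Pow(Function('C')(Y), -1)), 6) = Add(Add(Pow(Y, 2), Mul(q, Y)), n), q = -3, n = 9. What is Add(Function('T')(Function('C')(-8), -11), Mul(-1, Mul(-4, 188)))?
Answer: Rational(66442, 91) ≈ 730.13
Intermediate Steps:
Function('C')(Y) = Mul(6, Pow(Add(3, Pow(Y, 2), Mul(-3, Y)), -1)) (Function('C')(Y) = Mul(6, Pow(Add(-6, Add(Add(Pow(Y, 2), Mul(-3, Y)), 9)), -1)) = Mul(6, Pow(Add(-6, Add(9, Pow(Y, 2), Mul(-3, Y))), -1)) = Mul(6, Pow(Add(3, Pow(Y, 2), Mul(-3, Y)), -1)))
Function('T')(M, R) = Add(Mul(2, M), Mul(2, R))
Add(Function('T')(Function('C')(-8), -11), Mul(-1, Mul(-4, 188))) = Add(Add(Mul(2, Mul(6, Pow(Add(3, Pow(-8, 2), Mul(-3, -8)), -1))), Mul(2, -11)), Mul(-1, Mul(-4, 188))) = Add(Add(Mul(2, Mul(6, Pow(Add(3, 64, 24), -1))), -22), Mul(-1, -752)) = Add(Add(Mul(2, Mul(6, Pow(91, -1))), -22), 752) = Add(Add(Mul(2, Mul(6, Rational(1, 91))), -22), 752) = Add(Add(Mul(2, Rational(6, 91)), -22), 752) = Add(Add(Rational(12, 91), -22), 752) = Add(Rational(-1990, 91), 752) = Rational(66442, 91)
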